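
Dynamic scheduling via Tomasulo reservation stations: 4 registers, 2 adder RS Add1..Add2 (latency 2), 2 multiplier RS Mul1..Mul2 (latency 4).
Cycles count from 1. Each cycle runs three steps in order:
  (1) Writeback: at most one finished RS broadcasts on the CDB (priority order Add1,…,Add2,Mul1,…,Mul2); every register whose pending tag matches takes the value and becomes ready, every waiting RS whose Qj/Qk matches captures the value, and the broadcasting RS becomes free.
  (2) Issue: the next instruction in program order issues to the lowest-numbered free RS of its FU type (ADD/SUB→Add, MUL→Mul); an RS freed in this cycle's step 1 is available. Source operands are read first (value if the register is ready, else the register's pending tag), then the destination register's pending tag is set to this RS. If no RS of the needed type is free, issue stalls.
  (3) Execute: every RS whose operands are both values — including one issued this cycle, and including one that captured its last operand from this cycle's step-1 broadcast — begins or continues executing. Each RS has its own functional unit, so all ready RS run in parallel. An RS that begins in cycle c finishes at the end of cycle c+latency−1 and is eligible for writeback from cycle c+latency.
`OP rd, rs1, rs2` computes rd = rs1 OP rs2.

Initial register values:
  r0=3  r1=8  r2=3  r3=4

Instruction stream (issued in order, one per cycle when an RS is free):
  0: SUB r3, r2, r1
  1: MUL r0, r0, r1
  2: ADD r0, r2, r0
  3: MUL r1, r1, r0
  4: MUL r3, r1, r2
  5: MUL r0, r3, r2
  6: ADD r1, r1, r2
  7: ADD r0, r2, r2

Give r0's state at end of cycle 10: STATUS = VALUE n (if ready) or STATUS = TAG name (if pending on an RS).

STATUS = VALUE 27

c1: issue SUB r3<-Add1 | r0:3,r1:8,r2:3,r3:Add1
c2: issue MUL r0<-Mul1 | r0:Mul1,r1:8,r2:3,r3:Add1
c3: CDB Add1=-5; issue ADD r0<-Add1 | r0:Add1,r1:8,r2:3,r3:-5
c4: issue MUL r1<-Mul2 | r0:Add1,r1:Mul2,r2:3,r3:-5
c5: stall | r0:Add1,r1:Mul2,r2:3,r3:-5
c6: CDB Mul1=24; issue MUL r3<-Mul1 | r0:Add1,r1:Mul2,r2:3,r3:Mul1
c7: stall | r0:Add1,r1:Mul2,r2:3,r3:Mul1
c8: CDB Add1=27; stall | r0:27,r1:Mul2,r2:3,r3:Mul1
c9: stall | r0:27,r1:Mul2,r2:3,r3:Mul1
c10: stall | r0:27,r1:Mul2,r2:3,r3:Mul1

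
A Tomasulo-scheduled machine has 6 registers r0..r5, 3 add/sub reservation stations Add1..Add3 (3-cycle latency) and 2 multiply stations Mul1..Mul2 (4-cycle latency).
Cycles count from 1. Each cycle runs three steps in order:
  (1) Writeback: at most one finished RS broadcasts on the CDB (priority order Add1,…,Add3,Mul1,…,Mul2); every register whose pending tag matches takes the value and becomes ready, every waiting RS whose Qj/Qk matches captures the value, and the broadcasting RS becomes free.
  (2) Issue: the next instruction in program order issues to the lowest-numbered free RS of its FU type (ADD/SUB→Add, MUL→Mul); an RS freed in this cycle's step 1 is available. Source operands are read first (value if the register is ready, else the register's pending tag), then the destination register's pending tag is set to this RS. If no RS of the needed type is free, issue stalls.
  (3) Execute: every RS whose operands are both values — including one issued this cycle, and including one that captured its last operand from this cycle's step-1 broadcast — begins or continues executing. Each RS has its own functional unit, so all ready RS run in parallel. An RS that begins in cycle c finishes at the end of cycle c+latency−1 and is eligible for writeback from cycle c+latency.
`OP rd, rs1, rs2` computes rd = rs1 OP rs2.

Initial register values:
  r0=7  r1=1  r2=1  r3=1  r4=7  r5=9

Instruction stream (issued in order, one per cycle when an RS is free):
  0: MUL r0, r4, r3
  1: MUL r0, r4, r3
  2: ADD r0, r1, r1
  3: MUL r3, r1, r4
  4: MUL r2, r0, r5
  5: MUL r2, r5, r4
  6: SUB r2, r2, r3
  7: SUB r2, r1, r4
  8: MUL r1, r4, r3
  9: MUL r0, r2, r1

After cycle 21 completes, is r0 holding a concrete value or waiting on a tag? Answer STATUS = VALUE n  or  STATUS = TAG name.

cycle 1: issue MUL r0<-Mul1 // r0:Mul1,r1:1,r2:1,r3:1,r4:7,r5:9
cycle 2: issue MUL r0<-Mul2 // r0:Mul2,r1:1,r2:1,r3:1,r4:7,r5:9
cycle 3: issue ADD r0<-Add1 // r0:Add1,r1:1,r2:1,r3:1,r4:7,r5:9
cycle 4: stall // r0:Add1,r1:1,r2:1,r3:1,r4:7,r5:9
cycle 5: CDB Mul1=7; issue MUL r3<-Mul1 // r0:Add1,r1:1,r2:1,r3:Mul1,r4:7,r5:9
cycle 6: CDB Add1=2; stall // r0:2,r1:1,r2:1,r3:Mul1,r4:7,r5:9
cycle 7: CDB Mul2=7; issue MUL r2<-Mul2 // r0:2,r1:1,r2:Mul2,r3:Mul1,r4:7,r5:9
cycle 8: stall // r0:2,r1:1,r2:Mul2,r3:Mul1,r4:7,r5:9
cycle 9: CDB Mul1=7; issue MUL r2<-Mul1 // r0:2,r1:1,r2:Mul1,r3:7,r4:7,r5:9
cycle 10: issue SUB r2<-Add1 // r0:2,r1:1,r2:Add1,r3:7,r4:7,r5:9
cycle 11: CDB Mul2=18; issue SUB r2<-Add2 // r0:2,r1:1,r2:Add2,r3:7,r4:7,r5:9
cycle 12: issue MUL r1<-Mul2 // r0:2,r1:Mul2,r2:Add2,r3:7,r4:7,r5:9
cycle 13: CDB Mul1=63; issue MUL r0<-Mul1 // r0:Mul1,r1:Mul2,r2:Add2,r3:7,r4:7,r5:9
cycle 14: CDB Add2=-6 // r0:Mul1,r1:Mul2,r2:-6,r3:7,r4:7,r5:9
cycle 15: - // r0:Mul1,r1:Mul2,r2:-6,r3:7,r4:7,r5:9
cycle 16: CDB Add1=56 // r0:Mul1,r1:Mul2,r2:-6,r3:7,r4:7,r5:9
cycle 17: CDB Mul2=49 // r0:Mul1,r1:49,r2:-6,r3:7,r4:7,r5:9
cycle 18: - // r0:Mul1,r1:49,r2:-6,r3:7,r4:7,r5:9
cycle 19: - // r0:Mul1,r1:49,r2:-6,r3:7,r4:7,r5:9
cycle 20: - // r0:Mul1,r1:49,r2:-6,r3:7,r4:7,r5:9
cycle 21: CDB Mul1=-294 // r0:-294,r1:49,r2:-6,r3:7,r4:7,r5:9

STATUS = VALUE -294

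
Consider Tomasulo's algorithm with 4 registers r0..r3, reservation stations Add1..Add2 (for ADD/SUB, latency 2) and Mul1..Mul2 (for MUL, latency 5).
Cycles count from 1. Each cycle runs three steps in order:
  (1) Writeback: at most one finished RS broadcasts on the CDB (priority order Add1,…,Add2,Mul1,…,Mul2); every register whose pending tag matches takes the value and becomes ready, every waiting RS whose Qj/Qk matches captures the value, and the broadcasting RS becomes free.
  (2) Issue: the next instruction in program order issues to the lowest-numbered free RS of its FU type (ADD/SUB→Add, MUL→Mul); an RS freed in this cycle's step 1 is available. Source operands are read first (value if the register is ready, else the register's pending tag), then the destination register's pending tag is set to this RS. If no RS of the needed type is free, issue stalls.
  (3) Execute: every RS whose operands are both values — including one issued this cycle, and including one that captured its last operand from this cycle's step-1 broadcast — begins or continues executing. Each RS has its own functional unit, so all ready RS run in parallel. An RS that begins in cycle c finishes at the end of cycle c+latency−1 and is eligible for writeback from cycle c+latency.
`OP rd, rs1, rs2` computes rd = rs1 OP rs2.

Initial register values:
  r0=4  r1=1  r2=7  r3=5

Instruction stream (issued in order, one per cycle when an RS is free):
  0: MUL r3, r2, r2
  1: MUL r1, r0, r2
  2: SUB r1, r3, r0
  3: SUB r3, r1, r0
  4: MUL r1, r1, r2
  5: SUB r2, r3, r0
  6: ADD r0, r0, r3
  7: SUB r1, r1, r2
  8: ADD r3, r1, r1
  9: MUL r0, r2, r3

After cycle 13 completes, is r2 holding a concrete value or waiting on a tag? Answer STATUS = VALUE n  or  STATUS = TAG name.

STATUS = VALUE 37

c1: issue MUL r3<-Mul1 | r0:4,r1:1,r2:7,r3:Mul1
c2: issue MUL r1<-Mul2 | r0:4,r1:Mul2,r2:7,r3:Mul1
c3: issue SUB r1<-Add1 | r0:4,r1:Add1,r2:7,r3:Mul1
c4: issue SUB r3<-Add2 | r0:4,r1:Add1,r2:7,r3:Add2
c5: stall | r0:4,r1:Add1,r2:7,r3:Add2
c6: CDB Mul1=49; issue MUL r1<-Mul1 | r0:4,r1:Mul1,r2:7,r3:Add2
c7: CDB Mul2=28; stall | r0:4,r1:Mul1,r2:7,r3:Add2
c8: CDB Add1=45; issue SUB r2<-Add1 | r0:4,r1:Mul1,r2:Add1,r3:Add2
c9: stall | r0:4,r1:Mul1,r2:Add1,r3:Add2
c10: CDB Add2=41; issue ADD r0<-Add2 | r0:Add2,r1:Mul1,r2:Add1,r3:41
c11: stall | r0:Add2,r1:Mul1,r2:Add1,r3:41
c12: CDB Add1=37; issue SUB r1<-Add1 | r0:Add2,r1:Add1,r2:37,r3:41
c13: CDB Add2=45; issue ADD r3<-Add2 | r0:45,r1:Add1,r2:37,r3:Add2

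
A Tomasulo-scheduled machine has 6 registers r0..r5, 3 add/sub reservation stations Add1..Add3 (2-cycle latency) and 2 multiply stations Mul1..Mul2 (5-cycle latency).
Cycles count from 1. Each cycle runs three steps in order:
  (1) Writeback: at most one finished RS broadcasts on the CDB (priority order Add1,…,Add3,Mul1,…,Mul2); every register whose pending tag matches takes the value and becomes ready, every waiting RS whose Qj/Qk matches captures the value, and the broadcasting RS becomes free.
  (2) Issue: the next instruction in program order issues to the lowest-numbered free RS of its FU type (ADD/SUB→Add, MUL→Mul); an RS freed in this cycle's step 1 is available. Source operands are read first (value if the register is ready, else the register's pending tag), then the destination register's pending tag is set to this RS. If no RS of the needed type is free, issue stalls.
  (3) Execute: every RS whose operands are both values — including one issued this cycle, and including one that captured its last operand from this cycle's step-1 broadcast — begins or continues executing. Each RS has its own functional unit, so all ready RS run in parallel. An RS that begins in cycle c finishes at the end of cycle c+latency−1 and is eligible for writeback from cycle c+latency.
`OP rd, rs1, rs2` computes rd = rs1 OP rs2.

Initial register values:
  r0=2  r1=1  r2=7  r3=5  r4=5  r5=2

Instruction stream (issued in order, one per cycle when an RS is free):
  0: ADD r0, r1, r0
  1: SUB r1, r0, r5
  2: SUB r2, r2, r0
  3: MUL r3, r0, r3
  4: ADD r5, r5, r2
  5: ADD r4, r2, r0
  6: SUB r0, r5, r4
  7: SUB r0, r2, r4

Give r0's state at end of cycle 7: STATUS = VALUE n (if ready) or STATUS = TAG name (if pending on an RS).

c1: issue ADD r0<-Add1 | r0:Add1,r1:1,r2:7,r3:5,r4:5,r5:2
c2: issue SUB r1<-Add2 | r0:Add1,r1:Add2,r2:7,r3:5,r4:5,r5:2
c3: CDB Add1=3; issue SUB r2<-Add1 | r0:3,r1:Add2,r2:Add1,r3:5,r4:5,r5:2
c4: issue MUL r3<-Mul1 | r0:3,r1:Add2,r2:Add1,r3:Mul1,r4:5,r5:2
c5: CDB Add1=4; issue ADD r5<-Add1 | r0:3,r1:Add2,r2:4,r3:Mul1,r4:5,r5:Add1
c6: CDB Add2=1; issue ADD r4<-Add2 | r0:3,r1:1,r2:4,r3:Mul1,r4:Add2,r5:Add1
c7: CDB Add1=6; issue SUB r0<-Add1 | r0:Add1,r1:1,r2:4,r3:Mul1,r4:Add2,r5:6

STATUS = TAG Add1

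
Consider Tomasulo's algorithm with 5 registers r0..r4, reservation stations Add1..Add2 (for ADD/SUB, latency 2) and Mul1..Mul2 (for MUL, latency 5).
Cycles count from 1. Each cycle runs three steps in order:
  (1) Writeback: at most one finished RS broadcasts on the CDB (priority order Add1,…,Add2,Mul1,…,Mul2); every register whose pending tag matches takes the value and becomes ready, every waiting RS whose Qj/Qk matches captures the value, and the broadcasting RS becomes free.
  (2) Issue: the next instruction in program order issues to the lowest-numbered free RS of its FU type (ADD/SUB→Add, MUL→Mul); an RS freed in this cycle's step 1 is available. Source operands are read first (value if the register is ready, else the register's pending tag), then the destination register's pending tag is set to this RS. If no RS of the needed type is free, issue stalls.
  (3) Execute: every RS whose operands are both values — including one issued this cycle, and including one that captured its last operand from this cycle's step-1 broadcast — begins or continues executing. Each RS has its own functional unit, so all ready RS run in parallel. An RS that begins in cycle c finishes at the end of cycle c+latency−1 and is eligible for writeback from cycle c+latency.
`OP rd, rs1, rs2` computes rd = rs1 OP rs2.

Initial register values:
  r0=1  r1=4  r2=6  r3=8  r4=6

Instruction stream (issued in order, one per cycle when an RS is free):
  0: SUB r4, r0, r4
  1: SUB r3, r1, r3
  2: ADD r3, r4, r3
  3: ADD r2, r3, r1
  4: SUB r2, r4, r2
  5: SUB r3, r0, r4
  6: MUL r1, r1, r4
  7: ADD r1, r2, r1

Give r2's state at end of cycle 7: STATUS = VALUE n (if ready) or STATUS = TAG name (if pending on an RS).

STATUS = TAG Add1

  c1: issue SUB r4<-Add1  regs: r0:1,r1:4,r2:6,r3:8,r4:Add1
  c2: issue SUB r3<-Add2  regs: r0:1,r1:4,r2:6,r3:Add2,r4:Add1
  c3: CDB Add1=-5; issue ADD r3<-Add1  regs: r0:1,r1:4,r2:6,r3:Add1,r4:-5
  c4: CDB Add2=-4; issue ADD r2<-Add2  regs: r0:1,r1:4,r2:Add2,r3:Add1,r4:-5
  c5: stall  regs: r0:1,r1:4,r2:Add2,r3:Add1,r4:-5
  c6: CDB Add1=-9; issue SUB r2<-Add1  regs: r0:1,r1:4,r2:Add1,r3:-9,r4:-5
  c7: stall  regs: r0:1,r1:4,r2:Add1,r3:-9,r4:-5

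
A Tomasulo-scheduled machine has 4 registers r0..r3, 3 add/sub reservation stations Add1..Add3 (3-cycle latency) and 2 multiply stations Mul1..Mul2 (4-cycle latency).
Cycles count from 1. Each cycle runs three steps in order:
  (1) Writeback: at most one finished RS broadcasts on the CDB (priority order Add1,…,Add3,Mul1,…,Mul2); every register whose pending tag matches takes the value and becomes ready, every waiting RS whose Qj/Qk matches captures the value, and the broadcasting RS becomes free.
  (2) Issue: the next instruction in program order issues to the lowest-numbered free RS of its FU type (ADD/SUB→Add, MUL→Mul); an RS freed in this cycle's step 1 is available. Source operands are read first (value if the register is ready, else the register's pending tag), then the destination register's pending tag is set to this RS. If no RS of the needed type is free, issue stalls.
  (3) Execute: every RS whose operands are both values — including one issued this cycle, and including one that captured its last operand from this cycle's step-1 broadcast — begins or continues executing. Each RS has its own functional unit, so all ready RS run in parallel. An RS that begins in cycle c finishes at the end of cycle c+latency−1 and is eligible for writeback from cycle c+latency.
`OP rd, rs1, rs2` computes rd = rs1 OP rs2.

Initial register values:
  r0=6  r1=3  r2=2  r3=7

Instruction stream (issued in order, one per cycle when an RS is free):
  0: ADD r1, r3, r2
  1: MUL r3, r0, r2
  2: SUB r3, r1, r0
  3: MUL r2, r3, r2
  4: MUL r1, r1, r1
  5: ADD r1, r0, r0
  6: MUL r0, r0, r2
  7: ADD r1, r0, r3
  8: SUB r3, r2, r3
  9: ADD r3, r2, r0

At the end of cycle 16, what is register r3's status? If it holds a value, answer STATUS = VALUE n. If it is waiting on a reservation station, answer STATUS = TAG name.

  c1: issue ADD r1<-Add1  regs: r0:6,r1:Add1,r2:2,r3:7
  c2: issue MUL r3<-Mul1  regs: r0:6,r1:Add1,r2:2,r3:Mul1
  c3: issue SUB r3<-Add2  regs: r0:6,r1:Add1,r2:2,r3:Add2
  c4: CDB Add1=9; issue MUL r2<-Mul2  regs: r0:6,r1:9,r2:Mul2,r3:Add2
  c5: stall  regs: r0:6,r1:9,r2:Mul2,r3:Add2
  c6: CDB Mul1=12; issue MUL r1<-Mul1  regs: r0:6,r1:Mul1,r2:Mul2,r3:Add2
  c7: CDB Add2=3; issue ADD r1<-Add1  regs: r0:6,r1:Add1,r2:Mul2,r3:3
  c8: stall  regs: r0:6,r1:Add1,r2:Mul2,r3:3
  c9: stall  regs: r0:6,r1:Add1,r2:Mul2,r3:3
  c10: CDB Add1=12; stall  regs: r0:6,r1:12,r2:Mul2,r3:3
  c11: CDB Mul1=81; issue MUL r0<-Mul1  regs: r0:Mul1,r1:12,r2:Mul2,r3:3
  c12: CDB Mul2=6; issue ADD r1<-Add1  regs: r0:Mul1,r1:Add1,r2:6,r3:3
  c13: issue SUB r3<-Add2  regs: r0:Mul1,r1:Add1,r2:6,r3:Add2
  c14: issue ADD r3<-Add3  regs: r0:Mul1,r1:Add1,r2:6,r3:Add3
  c15: -  regs: r0:Mul1,r1:Add1,r2:6,r3:Add3
  c16: CDB Add2=3  regs: r0:Mul1,r1:Add1,r2:6,r3:Add3

STATUS = TAG Add3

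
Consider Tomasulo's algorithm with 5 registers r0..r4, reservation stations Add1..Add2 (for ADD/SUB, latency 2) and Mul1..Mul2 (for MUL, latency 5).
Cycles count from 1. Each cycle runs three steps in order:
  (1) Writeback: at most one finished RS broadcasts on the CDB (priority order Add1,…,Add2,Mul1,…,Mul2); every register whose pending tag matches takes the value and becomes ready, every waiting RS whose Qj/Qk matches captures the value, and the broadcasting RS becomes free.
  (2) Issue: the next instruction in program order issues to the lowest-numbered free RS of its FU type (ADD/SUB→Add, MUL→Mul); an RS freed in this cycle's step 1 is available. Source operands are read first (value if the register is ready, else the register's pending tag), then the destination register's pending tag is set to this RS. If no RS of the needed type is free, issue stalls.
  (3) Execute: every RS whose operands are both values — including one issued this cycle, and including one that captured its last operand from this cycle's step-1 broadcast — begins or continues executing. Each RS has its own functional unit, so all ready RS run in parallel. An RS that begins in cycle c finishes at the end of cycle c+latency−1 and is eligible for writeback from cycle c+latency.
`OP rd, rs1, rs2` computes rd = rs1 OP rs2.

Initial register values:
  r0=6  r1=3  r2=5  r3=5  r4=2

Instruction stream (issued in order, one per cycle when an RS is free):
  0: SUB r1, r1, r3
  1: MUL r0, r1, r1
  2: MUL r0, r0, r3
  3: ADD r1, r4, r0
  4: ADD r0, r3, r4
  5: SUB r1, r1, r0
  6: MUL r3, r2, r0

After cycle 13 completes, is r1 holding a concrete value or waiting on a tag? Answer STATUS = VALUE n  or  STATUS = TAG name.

STATUS = TAG Add2

c1: issue SUB r1<-Add1 | r0:6,r1:Add1,r2:5,r3:5,r4:2
c2: issue MUL r0<-Mul1 | r0:Mul1,r1:Add1,r2:5,r3:5,r4:2
c3: CDB Add1=-2; issue MUL r0<-Mul2 | r0:Mul2,r1:-2,r2:5,r3:5,r4:2
c4: issue ADD r1<-Add1 | r0:Mul2,r1:Add1,r2:5,r3:5,r4:2
c5: issue ADD r0<-Add2 | r0:Add2,r1:Add1,r2:5,r3:5,r4:2
c6: stall | r0:Add2,r1:Add1,r2:5,r3:5,r4:2
c7: CDB Add2=7; issue SUB r1<-Add2 | r0:7,r1:Add2,r2:5,r3:5,r4:2
c8: CDB Mul1=4; issue MUL r3<-Mul1 | r0:7,r1:Add2,r2:5,r3:Mul1,r4:2
c9: - | r0:7,r1:Add2,r2:5,r3:Mul1,r4:2
c10: - | r0:7,r1:Add2,r2:5,r3:Mul1,r4:2
c11: - | r0:7,r1:Add2,r2:5,r3:Mul1,r4:2
c12: - | r0:7,r1:Add2,r2:5,r3:Mul1,r4:2
c13: CDB Mul1=35 | r0:7,r1:Add2,r2:5,r3:35,r4:2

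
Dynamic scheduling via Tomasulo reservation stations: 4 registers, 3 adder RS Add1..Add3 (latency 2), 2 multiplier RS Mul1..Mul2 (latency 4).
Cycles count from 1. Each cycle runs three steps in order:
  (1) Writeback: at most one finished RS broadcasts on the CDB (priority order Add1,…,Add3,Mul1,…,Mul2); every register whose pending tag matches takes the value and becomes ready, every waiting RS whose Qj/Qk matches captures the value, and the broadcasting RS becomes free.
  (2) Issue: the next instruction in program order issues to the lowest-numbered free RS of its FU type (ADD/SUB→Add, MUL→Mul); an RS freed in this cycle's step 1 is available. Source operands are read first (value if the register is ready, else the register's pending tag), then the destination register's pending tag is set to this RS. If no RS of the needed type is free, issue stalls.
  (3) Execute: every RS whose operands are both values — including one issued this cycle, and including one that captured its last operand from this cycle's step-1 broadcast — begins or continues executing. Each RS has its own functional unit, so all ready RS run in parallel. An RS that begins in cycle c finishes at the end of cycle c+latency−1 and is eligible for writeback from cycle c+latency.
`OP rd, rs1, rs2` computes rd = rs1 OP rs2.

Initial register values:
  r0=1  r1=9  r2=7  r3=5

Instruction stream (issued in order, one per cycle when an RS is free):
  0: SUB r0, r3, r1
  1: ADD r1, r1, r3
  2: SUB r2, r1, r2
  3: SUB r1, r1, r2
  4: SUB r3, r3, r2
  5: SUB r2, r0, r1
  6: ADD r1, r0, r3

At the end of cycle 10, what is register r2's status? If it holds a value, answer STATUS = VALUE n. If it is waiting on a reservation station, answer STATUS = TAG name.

  c1: issue SUB r0<-Add1  regs: r0:Add1,r1:9,r2:7,r3:5
  c2: issue ADD r1<-Add2  regs: r0:Add1,r1:Add2,r2:7,r3:5
  c3: CDB Add1=-4; issue SUB r2<-Add1  regs: r0:-4,r1:Add2,r2:Add1,r3:5
  c4: CDB Add2=14; issue SUB r1<-Add2  regs: r0:-4,r1:Add2,r2:Add1,r3:5
  c5: issue SUB r3<-Add3  regs: r0:-4,r1:Add2,r2:Add1,r3:Add3
  c6: CDB Add1=7; issue SUB r2<-Add1  regs: r0:-4,r1:Add2,r2:Add1,r3:Add3
  c7: stall  regs: r0:-4,r1:Add2,r2:Add1,r3:Add3
  c8: CDB Add2=7; issue ADD r1<-Add2  regs: r0:-4,r1:Add2,r2:Add1,r3:Add3
  c9: CDB Add3=-2  regs: r0:-4,r1:Add2,r2:Add1,r3:-2
  c10: CDB Add1=-11  regs: r0:-4,r1:Add2,r2:-11,r3:-2

STATUS = VALUE -11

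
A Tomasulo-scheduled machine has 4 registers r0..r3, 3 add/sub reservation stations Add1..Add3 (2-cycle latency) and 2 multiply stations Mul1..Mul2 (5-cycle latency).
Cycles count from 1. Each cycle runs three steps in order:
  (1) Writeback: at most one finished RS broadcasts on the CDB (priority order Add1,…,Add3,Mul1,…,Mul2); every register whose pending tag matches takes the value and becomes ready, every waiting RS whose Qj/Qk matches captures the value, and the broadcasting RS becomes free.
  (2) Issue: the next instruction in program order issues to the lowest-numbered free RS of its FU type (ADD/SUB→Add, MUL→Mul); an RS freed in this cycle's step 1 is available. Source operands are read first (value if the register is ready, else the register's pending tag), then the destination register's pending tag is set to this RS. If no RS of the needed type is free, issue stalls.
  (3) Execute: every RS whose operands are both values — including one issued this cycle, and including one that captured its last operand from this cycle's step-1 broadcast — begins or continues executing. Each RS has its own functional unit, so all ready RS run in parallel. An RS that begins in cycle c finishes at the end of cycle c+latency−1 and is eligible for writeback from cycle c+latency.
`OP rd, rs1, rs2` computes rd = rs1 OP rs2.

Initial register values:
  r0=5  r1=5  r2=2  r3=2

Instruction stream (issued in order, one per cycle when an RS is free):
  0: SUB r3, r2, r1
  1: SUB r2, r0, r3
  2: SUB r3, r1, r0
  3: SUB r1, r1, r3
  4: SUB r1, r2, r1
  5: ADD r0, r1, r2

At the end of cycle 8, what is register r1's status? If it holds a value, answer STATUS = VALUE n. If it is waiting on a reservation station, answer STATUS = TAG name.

STATUS = TAG Add1

c1: issue SUB r3<-Add1 | r0:5,r1:5,r2:2,r3:Add1
c2: issue SUB r2<-Add2 | r0:5,r1:5,r2:Add2,r3:Add1
c3: CDB Add1=-3; issue SUB r3<-Add1 | r0:5,r1:5,r2:Add2,r3:Add1
c4: issue SUB r1<-Add3 | r0:5,r1:Add3,r2:Add2,r3:Add1
c5: CDB Add1=0; issue SUB r1<-Add1 | r0:5,r1:Add1,r2:Add2,r3:0
c6: CDB Add2=8; issue ADD r0<-Add2 | r0:Add2,r1:Add1,r2:8,r3:0
c7: CDB Add3=5 | r0:Add2,r1:Add1,r2:8,r3:0
c8: - | r0:Add2,r1:Add1,r2:8,r3:0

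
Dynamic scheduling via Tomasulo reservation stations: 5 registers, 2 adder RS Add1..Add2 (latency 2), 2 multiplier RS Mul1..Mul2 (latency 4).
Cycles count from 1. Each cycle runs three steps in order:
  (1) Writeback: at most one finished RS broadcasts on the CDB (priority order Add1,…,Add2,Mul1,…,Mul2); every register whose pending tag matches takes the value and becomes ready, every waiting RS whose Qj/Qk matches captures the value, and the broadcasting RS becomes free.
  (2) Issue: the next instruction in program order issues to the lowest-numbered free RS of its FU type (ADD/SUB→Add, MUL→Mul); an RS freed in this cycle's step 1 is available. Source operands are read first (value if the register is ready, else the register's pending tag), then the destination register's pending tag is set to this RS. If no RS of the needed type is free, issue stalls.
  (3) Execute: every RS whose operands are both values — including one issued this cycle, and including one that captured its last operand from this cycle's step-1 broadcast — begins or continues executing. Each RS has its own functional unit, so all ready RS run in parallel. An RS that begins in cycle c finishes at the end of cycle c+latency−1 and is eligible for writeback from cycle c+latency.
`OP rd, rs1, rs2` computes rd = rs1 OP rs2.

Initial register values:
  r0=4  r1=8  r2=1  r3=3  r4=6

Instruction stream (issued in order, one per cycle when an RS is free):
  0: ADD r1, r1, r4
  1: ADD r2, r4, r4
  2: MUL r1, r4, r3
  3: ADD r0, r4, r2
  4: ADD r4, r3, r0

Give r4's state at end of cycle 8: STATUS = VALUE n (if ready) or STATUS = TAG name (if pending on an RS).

STATUS = VALUE 21

  c1: issue ADD r1<-Add1  regs: r0:4,r1:Add1,r2:1,r3:3,r4:6
  c2: issue ADD r2<-Add2  regs: r0:4,r1:Add1,r2:Add2,r3:3,r4:6
  c3: CDB Add1=14; issue MUL r1<-Mul1  regs: r0:4,r1:Mul1,r2:Add2,r3:3,r4:6
  c4: CDB Add2=12; issue ADD r0<-Add1  regs: r0:Add1,r1:Mul1,r2:12,r3:3,r4:6
  c5: issue ADD r4<-Add2  regs: r0:Add1,r1:Mul1,r2:12,r3:3,r4:Add2
  c6: CDB Add1=18  regs: r0:18,r1:Mul1,r2:12,r3:3,r4:Add2
  c7: CDB Mul1=18  regs: r0:18,r1:18,r2:12,r3:3,r4:Add2
  c8: CDB Add2=21  regs: r0:18,r1:18,r2:12,r3:3,r4:21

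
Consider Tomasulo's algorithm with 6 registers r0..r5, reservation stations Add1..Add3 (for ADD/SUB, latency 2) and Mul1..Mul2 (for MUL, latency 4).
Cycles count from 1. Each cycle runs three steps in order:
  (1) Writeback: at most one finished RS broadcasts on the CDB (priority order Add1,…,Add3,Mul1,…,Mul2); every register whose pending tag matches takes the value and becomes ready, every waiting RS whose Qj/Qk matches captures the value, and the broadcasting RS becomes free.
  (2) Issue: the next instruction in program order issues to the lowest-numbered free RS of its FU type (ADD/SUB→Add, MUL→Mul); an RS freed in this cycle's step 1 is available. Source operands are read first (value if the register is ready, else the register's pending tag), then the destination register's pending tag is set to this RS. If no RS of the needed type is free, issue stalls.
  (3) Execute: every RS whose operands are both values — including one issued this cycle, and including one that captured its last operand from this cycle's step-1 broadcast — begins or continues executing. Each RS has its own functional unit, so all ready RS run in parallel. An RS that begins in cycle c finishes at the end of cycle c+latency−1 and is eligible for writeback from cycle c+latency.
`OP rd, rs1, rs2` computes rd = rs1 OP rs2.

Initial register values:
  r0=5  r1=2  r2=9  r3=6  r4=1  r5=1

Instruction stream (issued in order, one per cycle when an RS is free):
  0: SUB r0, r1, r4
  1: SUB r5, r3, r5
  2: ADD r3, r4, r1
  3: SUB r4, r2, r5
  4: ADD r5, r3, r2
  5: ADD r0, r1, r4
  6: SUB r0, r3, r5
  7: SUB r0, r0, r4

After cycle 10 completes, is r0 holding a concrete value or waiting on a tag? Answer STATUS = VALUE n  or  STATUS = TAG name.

STATUS = TAG Add2

cycle 1: issue SUB r0<-Add1 // r0:Add1,r1:2,r2:9,r3:6,r4:1,r5:1
cycle 2: issue SUB r5<-Add2 // r0:Add1,r1:2,r2:9,r3:6,r4:1,r5:Add2
cycle 3: CDB Add1=1; issue ADD r3<-Add1 // r0:1,r1:2,r2:9,r3:Add1,r4:1,r5:Add2
cycle 4: CDB Add2=5; issue SUB r4<-Add2 // r0:1,r1:2,r2:9,r3:Add1,r4:Add2,r5:5
cycle 5: CDB Add1=3; issue ADD r5<-Add1 // r0:1,r1:2,r2:9,r3:3,r4:Add2,r5:Add1
cycle 6: CDB Add2=4; issue ADD r0<-Add2 // r0:Add2,r1:2,r2:9,r3:3,r4:4,r5:Add1
cycle 7: CDB Add1=12; issue SUB r0<-Add1 // r0:Add1,r1:2,r2:9,r3:3,r4:4,r5:12
cycle 8: CDB Add2=6; issue SUB r0<-Add2 // r0:Add2,r1:2,r2:9,r3:3,r4:4,r5:12
cycle 9: CDB Add1=-9 // r0:Add2,r1:2,r2:9,r3:3,r4:4,r5:12
cycle 10: - // r0:Add2,r1:2,r2:9,r3:3,r4:4,r5:12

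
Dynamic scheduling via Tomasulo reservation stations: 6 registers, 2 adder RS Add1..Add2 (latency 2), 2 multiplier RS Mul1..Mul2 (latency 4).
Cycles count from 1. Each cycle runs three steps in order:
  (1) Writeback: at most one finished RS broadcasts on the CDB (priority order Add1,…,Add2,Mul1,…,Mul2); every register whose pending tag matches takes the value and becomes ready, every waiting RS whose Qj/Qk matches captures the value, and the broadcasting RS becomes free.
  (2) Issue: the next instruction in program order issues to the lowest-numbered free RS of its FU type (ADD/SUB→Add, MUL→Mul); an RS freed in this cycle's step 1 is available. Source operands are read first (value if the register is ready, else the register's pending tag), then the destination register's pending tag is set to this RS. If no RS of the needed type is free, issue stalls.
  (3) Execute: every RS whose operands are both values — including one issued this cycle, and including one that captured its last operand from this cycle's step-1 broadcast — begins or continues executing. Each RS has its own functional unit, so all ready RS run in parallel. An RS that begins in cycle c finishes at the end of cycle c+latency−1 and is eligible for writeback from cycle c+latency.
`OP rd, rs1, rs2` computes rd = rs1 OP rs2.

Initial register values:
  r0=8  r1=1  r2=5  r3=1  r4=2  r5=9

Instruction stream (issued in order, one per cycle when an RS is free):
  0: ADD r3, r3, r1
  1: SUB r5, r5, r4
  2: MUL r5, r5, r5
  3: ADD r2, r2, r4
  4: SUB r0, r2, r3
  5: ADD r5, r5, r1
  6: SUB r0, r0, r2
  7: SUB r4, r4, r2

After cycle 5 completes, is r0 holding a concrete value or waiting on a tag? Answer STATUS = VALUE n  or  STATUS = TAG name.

c1: issue ADD r3<-Add1 | r0:8,r1:1,r2:5,r3:Add1,r4:2,r5:9
c2: issue SUB r5<-Add2 | r0:8,r1:1,r2:5,r3:Add1,r4:2,r5:Add2
c3: CDB Add1=2; issue MUL r5<-Mul1 | r0:8,r1:1,r2:5,r3:2,r4:2,r5:Mul1
c4: CDB Add2=7; issue ADD r2<-Add1 | r0:8,r1:1,r2:Add1,r3:2,r4:2,r5:Mul1
c5: issue SUB r0<-Add2 | r0:Add2,r1:1,r2:Add1,r3:2,r4:2,r5:Mul1

STATUS = TAG Add2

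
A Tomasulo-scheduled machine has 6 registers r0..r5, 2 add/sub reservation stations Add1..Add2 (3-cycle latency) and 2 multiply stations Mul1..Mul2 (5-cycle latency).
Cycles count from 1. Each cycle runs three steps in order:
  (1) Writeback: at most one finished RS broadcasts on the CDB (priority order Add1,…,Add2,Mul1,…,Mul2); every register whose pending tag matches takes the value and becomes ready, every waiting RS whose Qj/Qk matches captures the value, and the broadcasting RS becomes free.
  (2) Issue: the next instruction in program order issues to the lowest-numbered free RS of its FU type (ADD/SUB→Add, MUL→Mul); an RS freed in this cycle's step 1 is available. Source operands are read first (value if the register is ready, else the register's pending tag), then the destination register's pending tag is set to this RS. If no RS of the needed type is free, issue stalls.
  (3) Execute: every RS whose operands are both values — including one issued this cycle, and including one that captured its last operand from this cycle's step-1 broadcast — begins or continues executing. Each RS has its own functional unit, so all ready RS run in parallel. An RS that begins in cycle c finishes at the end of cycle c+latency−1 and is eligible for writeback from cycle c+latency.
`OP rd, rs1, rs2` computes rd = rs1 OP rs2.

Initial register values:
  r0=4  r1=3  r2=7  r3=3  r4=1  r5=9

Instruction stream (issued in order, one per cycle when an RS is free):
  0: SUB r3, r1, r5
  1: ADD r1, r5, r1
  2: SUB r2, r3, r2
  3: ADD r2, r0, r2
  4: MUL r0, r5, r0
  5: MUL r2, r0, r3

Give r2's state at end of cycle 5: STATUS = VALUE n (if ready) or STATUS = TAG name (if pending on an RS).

STATUS = TAG Add2

c1: issue SUB r3<-Add1 | r0:4,r1:3,r2:7,r3:Add1,r4:1,r5:9
c2: issue ADD r1<-Add2 | r0:4,r1:Add2,r2:7,r3:Add1,r4:1,r5:9
c3: stall | r0:4,r1:Add2,r2:7,r3:Add1,r4:1,r5:9
c4: CDB Add1=-6; issue SUB r2<-Add1 | r0:4,r1:Add2,r2:Add1,r3:-6,r4:1,r5:9
c5: CDB Add2=12; issue ADD r2<-Add2 | r0:4,r1:12,r2:Add2,r3:-6,r4:1,r5:9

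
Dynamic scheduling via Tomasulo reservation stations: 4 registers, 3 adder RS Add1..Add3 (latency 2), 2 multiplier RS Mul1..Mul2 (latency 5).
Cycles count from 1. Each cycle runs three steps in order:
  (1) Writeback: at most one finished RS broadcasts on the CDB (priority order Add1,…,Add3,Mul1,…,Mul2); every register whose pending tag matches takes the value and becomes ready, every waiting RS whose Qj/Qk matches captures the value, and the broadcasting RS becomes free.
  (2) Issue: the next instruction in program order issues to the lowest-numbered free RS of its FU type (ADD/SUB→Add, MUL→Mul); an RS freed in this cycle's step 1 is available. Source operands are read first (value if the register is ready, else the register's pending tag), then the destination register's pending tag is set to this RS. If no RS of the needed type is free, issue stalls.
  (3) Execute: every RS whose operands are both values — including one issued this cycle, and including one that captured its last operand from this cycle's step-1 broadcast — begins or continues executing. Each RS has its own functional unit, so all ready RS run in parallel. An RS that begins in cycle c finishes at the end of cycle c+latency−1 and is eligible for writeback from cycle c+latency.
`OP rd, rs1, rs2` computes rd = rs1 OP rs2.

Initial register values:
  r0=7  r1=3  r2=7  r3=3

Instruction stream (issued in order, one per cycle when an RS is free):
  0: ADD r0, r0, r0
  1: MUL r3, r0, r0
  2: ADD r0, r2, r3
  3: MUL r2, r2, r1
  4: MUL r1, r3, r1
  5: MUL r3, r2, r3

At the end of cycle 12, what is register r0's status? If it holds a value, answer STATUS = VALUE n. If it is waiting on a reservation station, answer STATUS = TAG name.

STATUS = VALUE 203

  c1: issue ADD r0<-Add1  regs: r0:Add1,r1:3,r2:7,r3:3
  c2: issue MUL r3<-Mul1  regs: r0:Add1,r1:3,r2:7,r3:Mul1
  c3: CDB Add1=14; issue ADD r0<-Add1  regs: r0:Add1,r1:3,r2:7,r3:Mul1
  c4: issue MUL r2<-Mul2  regs: r0:Add1,r1:3,r2:Mul2,r3:Mul1
  c5: stall  regs: r0:Add1,r1:3,r2:Mul2,r3:Mul1
  c6: stall  regs: r0:Add1,r1:3,r2:Mul2,r3:Mul1
  c7: stall  regs: r0:Add1,r1:3,r2:Mul2,r3:Mul1
  c8: CDB Mul1=196; issue MUL r1<-Mul1  regs: r0:Add1,r1:Mul1,r2:Mul2,r3:196
  c9: CDB Mul2=21; issue MUL r3<-Mul2  regs: r0:Add1,r1:Mul1,r2:21,r3:Mul2
  c10: CDB Add1=203  regs: r0:203,r1:Mul1,r2:21,r3:Mul2
  c11: -  regs: r0:203,r1:Mul1,r2:21,r3:Mul2
  c12: -  regs: r0:203,r1:Mul1,r2:21,r3:Mul2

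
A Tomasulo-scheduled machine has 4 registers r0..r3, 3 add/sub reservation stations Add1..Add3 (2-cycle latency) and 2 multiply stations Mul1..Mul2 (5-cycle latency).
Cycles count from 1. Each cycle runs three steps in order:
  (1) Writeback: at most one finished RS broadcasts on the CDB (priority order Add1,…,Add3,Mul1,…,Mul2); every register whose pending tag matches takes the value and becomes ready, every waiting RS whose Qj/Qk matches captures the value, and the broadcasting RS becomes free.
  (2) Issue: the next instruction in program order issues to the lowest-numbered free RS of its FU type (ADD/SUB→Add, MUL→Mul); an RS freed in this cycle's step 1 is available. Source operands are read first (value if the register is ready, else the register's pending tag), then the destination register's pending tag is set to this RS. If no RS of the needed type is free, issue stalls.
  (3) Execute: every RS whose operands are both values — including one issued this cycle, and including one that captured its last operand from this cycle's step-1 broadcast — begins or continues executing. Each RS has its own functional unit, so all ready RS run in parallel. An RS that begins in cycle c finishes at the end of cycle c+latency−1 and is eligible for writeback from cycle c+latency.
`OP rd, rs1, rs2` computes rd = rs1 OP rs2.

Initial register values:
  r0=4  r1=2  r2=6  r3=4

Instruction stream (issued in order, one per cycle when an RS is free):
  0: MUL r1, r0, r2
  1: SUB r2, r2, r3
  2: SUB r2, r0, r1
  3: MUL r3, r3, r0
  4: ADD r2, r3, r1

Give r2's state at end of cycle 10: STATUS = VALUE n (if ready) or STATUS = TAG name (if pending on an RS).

c1: issue MUL r1<-Mul1 | r0:4,r1:Mul1,r2:6,r3:4
c2: issue SUB r2<-Add1 | r0:4,r1:Mul1,r2:Add1,r3:4
c3: issue SUB r2<-Add2 | r0:4,r1:Mul1,r2:Add2,r3:4
c4: CDB Add1=2; issue MUL r3<-Mul2 | r0:4,r1:Mul1,r2:Add2,r3:Mul2
c5: issue ADD r2<-Add1 | r0:4,r1:Mul1,r2:Add1,r3:Mul2
c6: CDB Mul1=24 | r0:4,r1:24,r2:Add1,r3:Mul2
c7: - | r0:4,r1:24,r2:Add1,r3:Mul2
c8: CDB Add2=-20 | r0:4,r1:24,r2:Add1,r3:Mul2
c9: CDB Mul2=16 | r0:4,r1:24,r2:Add1,r3:16
c10: - | r0:4,r1:24,r2:Add1,r3:16

STATUS = TAG Add1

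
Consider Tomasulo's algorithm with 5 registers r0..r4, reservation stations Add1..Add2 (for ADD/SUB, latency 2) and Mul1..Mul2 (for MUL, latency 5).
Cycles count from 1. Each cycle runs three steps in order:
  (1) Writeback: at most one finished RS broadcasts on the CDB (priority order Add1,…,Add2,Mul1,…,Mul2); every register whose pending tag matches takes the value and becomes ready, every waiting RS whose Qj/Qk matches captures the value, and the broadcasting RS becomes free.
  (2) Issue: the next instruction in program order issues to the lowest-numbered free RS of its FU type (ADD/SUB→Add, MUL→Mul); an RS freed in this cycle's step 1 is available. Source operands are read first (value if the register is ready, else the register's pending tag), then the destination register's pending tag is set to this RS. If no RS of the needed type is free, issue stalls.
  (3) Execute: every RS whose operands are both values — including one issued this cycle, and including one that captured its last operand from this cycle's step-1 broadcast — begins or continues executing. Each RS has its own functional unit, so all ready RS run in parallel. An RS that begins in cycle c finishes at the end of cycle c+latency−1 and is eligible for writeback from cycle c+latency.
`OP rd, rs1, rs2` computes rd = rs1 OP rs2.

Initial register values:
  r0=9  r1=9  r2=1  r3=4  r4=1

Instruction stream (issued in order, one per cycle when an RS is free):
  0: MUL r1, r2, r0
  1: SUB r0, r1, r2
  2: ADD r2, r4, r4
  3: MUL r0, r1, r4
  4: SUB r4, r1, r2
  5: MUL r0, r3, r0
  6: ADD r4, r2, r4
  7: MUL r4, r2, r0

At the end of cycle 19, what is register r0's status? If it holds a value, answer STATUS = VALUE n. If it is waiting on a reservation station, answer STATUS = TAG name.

STATUS = VALUE 36

  c1: issue MUL r1<-Mul1  regs: r0:9,r1:Mul1,r2:1,r3:4,r4:1
  c2: issue SUB r0<-Add1  regs: r0:Add1,r1:Mul1,r2:1,r3:4,r4:1
  c3: issue ADD r2<-Add2  regs: r0:Add1,r1:Mul1,r2:Add2,r3:4,r4:1
  c4: issue MUL r0<-Mul2  regs: r0:Mul2,r1:Mul1,r2:Add2,r3:4,r4:1
  c5: CDB Add2=2; issue SUB r4<-Add2  regs: r0:Mul2,r1:Mul1,r2:2,r3:4,r4:Add2
  c6: CDB Mul1=9; issue MUL r0<-Mul1  regs: r0:Mul1,r1:9,r2:2,r3:4,r4:Add2
  c7: stall  regs: r0:Mul1,r1:9,r2:2,r3:4,r4:Add2
  c8: CDB Add1=8; issue ADD r4<-Add1  regs: r0:Mul1,r1:9,r2:2,r3:4,r4:Add1
  c9: CDB Add2=7; stall  regs: r0:Mul1,r1:9,r2:2,r3:4,r4:Add1
  c10: stall  regs: r0:Mul1,r1:9,r2:2,r3:4,r4:Add1
  c11: CDB Add1=9; stall  regs: r0:Mul1,r1:9,r2:2,r3:4,r4:9
  c12: CDB Mul2=9; issue MUL r4<-Mul2  regs: r0:Mul1,r1:9,r2:2,r3:4,r4:Mul2
  c13: -  regs: r0:Mul1,r1:9,r2:2,r3:4,r4:Mul2
  c14: -  regs: r0:Mul1,r1:9,r2:2,r3:4,r4:Mul2
  c15: -  regs: r0:Mul1,r1:9,r2:2,r3:4,r4:Mul2
  c16: -  regs: r0:Mul1,r1:9,r2:2,r3:4,r4:Mul2
  c17: CDB Mul1=36  regs: r0:36,r1:9,r2:2,r3:4,r4:Mul2
  c18: -  regs: r0:36,r1:9,r2:2,r3:4,r4:Mul2
  c19: -  regs: r0:36,r1:9,r2:2,r3:4,r4:Mul2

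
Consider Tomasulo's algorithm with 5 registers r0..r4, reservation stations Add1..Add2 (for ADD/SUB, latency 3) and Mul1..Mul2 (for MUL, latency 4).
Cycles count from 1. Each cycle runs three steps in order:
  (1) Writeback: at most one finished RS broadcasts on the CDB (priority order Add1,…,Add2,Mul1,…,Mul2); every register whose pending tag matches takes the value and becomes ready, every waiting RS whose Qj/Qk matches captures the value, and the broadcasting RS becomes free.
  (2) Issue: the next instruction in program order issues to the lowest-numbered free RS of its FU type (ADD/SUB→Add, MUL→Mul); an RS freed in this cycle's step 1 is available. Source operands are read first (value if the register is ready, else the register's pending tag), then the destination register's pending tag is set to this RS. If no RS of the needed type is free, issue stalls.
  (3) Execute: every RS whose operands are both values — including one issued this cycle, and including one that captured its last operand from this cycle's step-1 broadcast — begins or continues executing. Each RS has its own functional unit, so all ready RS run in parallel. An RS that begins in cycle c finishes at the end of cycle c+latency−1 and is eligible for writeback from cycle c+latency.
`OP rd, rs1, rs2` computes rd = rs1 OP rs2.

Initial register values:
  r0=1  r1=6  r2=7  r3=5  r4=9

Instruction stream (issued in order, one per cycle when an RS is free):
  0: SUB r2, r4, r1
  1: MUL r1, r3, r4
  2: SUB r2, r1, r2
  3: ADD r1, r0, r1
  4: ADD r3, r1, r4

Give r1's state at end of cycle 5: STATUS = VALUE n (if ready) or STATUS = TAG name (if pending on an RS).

STATUS = TAG Add1

c1: issue SUB r2<-Add1 | r0:1,r1:6,r2:Add1,r3:5,r4:9
c2: issue MUL r1<-Mul1 | r0:1,r1:Mul1,r2:Add1,r3:5,r4:9
c3: issue SUB r2<-Add2 | r0:1,r1:Mul1,r2:Add2,r3:5,r4:9
c4: CDB Add1=3; issue ADD r1<-Add1 | r0:1,r1:Add1,r2:Add2,r3:5,r4:9
c5: stall | r0:1,r1:Add1,r2:Add2,r3:5,r4:9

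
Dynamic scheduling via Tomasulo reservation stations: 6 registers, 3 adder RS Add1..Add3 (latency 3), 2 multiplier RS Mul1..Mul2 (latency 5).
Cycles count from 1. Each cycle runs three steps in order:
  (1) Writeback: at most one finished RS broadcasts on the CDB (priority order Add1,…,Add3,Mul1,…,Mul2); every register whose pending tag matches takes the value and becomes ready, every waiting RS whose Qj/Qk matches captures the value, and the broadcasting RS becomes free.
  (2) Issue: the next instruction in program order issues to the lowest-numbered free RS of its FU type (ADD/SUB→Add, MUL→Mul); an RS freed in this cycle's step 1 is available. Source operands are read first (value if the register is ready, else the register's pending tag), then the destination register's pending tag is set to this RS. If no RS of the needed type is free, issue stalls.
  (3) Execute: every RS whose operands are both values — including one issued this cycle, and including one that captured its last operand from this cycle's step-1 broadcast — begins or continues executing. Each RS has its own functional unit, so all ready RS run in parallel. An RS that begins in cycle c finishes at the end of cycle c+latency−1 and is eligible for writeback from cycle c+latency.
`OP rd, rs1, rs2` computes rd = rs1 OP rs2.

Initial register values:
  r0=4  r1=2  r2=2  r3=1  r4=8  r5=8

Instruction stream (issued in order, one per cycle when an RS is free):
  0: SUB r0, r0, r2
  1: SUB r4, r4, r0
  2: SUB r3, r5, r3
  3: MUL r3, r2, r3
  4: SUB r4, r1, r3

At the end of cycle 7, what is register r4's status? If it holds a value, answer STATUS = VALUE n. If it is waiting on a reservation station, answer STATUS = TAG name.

  c1: issue SUB r0<-Add1  regs: r0:Add1,r1:2,r2:2,r3:1,r4:8,r5:8
  c2: issue SUB r4<-Add2  regs: r0:Add1,r1:2,r2:2,r3:1,r4:Add2,r5:8
  c3: issue SUB r3<-Add3  regs: r0:Add1,r1:2,r2:2,r3:Add3,r4:Add2,r5:8
  c4: CDB Add1=2; issue MUL r3<-Mul1  regs: r0:2,r1:2,r2:2,r3:Mul1,r4:Add2,r5:8
  c5: issue SUB r4<-Add1  regs: r0:2,r1:2,r2:2,r3:Mul1,r4:Add1,r5:8
  c6: CDB Add3=7  regs: r0:2,r1:2,r2:2,r3:Mul1,r4:Add1,r5:8
  c7: CDB Add2=6  regs: r0:2,r1:2,r2:2,r3:Mul1,r4:Add1,r5:8

STATUS = TAG Add1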